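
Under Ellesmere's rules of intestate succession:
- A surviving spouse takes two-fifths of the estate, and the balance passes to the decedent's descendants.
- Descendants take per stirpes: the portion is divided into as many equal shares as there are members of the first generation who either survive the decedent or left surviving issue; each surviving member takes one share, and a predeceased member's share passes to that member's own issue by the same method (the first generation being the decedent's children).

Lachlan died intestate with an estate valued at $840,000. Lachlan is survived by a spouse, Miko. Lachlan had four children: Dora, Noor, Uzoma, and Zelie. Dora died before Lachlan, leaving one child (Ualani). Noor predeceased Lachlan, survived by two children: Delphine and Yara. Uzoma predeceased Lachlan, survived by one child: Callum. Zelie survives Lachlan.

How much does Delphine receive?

Delphine receives $63,000.

Miko takes two-fifths of $840,000 = $336,000. The remaining $504,000 passes to the descendants.
The descendants' portion ($504,000) is divided into 4 shares of $126,000: Zelie takes $126,000; Dora's $126,000 share passes to Dora's issue; Noor's $126,000 share passes to Noor's issue; Uzoma's $126,000 share passes to Uzoma's issue.
Dora's share ($126,000) passes entirely to Ualani.
Noor's share ($126,000) is divided into 2 shares of $63,000: Delphine and Yara each take $63,000.
Uzoma's share ($126,000) passes entirely to Callum.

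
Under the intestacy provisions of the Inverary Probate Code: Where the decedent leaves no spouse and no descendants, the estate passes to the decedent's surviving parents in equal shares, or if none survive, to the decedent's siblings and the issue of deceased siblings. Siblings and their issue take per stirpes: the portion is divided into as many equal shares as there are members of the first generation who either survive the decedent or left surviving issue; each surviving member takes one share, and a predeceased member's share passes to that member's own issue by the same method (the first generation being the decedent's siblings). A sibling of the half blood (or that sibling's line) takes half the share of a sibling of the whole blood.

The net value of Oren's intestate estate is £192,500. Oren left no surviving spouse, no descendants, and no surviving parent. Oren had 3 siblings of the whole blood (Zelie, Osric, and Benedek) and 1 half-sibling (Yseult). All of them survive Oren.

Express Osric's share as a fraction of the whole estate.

The entire £192,500 passes to the siblings and their issue.
Counting each half-blood sibling's line as half a unit, there are 7/2 units in £192,500, so one unit is £55,000. Whole-blood lines (Zelie, Osric, and Benedek) take £55,000 each; half-blood lines (Yseult) take £27,500 each.

Osric receives 2/7 of the estate.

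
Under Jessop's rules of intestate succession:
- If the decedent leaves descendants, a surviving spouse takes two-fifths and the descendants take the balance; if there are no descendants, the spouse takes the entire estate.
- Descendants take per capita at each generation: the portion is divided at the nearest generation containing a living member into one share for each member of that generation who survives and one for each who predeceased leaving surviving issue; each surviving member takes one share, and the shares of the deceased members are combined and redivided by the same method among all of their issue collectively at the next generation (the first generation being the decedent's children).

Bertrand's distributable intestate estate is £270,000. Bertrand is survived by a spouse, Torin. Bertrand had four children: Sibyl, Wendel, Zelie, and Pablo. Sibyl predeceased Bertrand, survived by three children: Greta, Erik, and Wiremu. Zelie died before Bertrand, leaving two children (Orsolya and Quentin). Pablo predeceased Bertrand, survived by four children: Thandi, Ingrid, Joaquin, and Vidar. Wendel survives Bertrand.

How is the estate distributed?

Torin: £108,000; Greta: £13,500; Erik: £13,500; Wiremu: £13,500; Wendel: £40,500; Orsolya: £13,500; Quentin: £13,500; Thandi: £13,500; Ingrid: £13,500; Joaquin: £13,500; Vidar: £13,500

Torin takes two-fifths of £270,000 = £108,000. The remaining £162,000 passes to the descendants.
The descendants' portion (£162,000) is divided at the children's generation into 4 shares of £40,500. Wendel takes £40,500. The 3 shares of the deceased (Sibyl, Zelie, and Pablo) are combined into a pool of £121,500.
That pool (£121,500) is divided at the grandchildren's generation equally among Greta, Erik, Wiremu, Orsolya, Quentin, Thandi, Ingrid, Joaquin, and Vidar: £13,500 each.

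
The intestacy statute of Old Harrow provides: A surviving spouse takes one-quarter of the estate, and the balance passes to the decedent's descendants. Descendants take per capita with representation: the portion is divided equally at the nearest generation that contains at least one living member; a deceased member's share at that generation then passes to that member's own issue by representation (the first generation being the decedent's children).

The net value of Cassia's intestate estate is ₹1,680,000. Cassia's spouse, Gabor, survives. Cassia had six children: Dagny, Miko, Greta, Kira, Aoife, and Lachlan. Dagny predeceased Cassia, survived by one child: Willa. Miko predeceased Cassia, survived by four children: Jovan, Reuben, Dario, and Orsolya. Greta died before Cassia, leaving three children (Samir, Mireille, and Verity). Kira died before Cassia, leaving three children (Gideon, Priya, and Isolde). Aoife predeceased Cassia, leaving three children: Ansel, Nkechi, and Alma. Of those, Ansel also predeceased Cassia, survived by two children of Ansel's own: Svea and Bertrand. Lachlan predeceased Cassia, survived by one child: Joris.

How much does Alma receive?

Alma receives ₹84,000.

Gabor takes one-quarter of ₹1,680,000 = ₹420,000. The remaining ₹1,260,000 passes to the descendants.
No child survives, so the initial division is made at the grandchildren's generation.
The descendants' portion (₹1,260,000) is divided into 15 shares of ₹84,000: Willa, Jovan, Reuben, Dario, Orsolya, Samir, Mireille, Verity, Gideon, Priya, Isolde, Nkechi, Alma, and Joris each take ₹84,000; Ansel's ₹84,000 share passes to Ansel's issue.
Ansel's share (₹84,000) is divided into 2 shares of ₹42,000: Svea and Bertrand each take ₹42,000.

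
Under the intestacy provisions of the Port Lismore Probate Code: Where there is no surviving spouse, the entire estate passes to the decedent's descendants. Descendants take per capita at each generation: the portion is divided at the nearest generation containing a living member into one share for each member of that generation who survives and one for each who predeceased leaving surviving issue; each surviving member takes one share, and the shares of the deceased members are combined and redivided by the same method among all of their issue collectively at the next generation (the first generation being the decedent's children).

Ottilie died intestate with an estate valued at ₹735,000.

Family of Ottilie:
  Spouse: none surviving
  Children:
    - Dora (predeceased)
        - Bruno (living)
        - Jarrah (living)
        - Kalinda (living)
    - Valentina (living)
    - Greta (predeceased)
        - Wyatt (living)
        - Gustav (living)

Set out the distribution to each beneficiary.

Bruno: ₹98,000; Jarrah: ₹98,000; Kalinda: ₹98,000; Valentina: ₹245,000; Wyatt: ₹98,000; Gustav: ₹98,000

The entire ₹735,000 passes to the descendants.
That amount (₹735,000) is divided at the children's generation into 3 shares of ₹245,000. Valentina takes ₹245,000. The 2 shares of the deceased (Dora and Greta) are combined into a pool of ₹490,000.
That pool (₹490,000) is divided at the grandchildren's generation equally among Bruno, Jarrah, Kalinda, Wyatt, and Gustav: ₹98,000 each.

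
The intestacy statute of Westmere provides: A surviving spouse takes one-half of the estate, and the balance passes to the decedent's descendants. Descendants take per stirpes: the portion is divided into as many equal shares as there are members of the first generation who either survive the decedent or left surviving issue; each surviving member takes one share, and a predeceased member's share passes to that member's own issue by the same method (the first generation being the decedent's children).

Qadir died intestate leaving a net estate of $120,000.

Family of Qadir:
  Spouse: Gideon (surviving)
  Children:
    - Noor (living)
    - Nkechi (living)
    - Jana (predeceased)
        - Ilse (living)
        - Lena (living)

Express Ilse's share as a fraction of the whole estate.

Gideon takes one-half of $120,000 = $60,000. The remaining $60,000 passes to the descendants.
The descendants' portion ($60,000) is divided into 3 shares of $20,000: Noor and Nkechi each take $20,000; Jana's $20,000 share passes to Jana's issue.
Jana's share ($20,000) is divided into 2 shares of $10,000: Ilse and Lena each take $10,000.

Ilse receives 1/12 of the estate.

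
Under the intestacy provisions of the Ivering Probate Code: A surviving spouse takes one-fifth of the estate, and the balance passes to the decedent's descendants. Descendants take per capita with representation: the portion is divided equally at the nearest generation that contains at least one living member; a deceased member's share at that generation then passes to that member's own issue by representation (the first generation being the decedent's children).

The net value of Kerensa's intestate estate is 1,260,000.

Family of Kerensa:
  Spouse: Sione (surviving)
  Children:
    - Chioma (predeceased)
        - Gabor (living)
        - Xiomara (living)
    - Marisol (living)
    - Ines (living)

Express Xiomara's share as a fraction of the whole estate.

Sione takes one-fifth of 1,260,000 = 252,000. The remaining 1,008,000 passes to the descendants.
The descendants' portion (1,008,000) is divided into 3 shares of 336,000: Marisol and Ines each take 336,000; Chioma's 336,000 share passes to Chioma's issue.
Chioma's share (336,000) is divided into 2 shares of 168,000: Gabor and Xiomara each take 168,000.

Xiomara receives 2/15 of the estate.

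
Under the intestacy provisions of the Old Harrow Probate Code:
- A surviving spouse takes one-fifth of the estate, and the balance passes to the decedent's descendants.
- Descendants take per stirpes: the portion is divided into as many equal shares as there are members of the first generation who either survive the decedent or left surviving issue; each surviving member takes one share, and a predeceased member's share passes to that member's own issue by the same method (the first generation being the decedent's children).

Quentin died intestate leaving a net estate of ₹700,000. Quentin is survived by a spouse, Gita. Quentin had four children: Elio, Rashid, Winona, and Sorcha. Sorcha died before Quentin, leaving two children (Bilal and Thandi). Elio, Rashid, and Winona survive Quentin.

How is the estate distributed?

Gita takes one-fifth of ₹700,000 = ₹140,000. The remaining ₹560,000 passes to the descendants.
The descendants' portion (₹560,000) is divided into 4 shares of ₹140,000: Elio, Rashid, and Winona each take ₹140,000; Sorcha's ₹140,000 share passes to Sorcha's issue.
Sorcha's share (₹140,000) is divided into 2 shares of ₹70,000: Bilal and Thandi each take ₹70,000.

Gita: ₹140,000; Elio: ₹140,000; Rashid: ₹140,000; Winona: ₹140,000; Bilal: ₹70,000; Thandi: ₹70,000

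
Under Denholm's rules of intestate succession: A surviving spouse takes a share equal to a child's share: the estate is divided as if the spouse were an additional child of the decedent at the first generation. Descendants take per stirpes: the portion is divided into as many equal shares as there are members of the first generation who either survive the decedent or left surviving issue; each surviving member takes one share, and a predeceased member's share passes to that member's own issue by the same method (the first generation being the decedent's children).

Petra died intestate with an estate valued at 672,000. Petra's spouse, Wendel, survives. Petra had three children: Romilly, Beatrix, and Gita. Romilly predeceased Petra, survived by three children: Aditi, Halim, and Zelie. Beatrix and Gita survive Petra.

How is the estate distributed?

Wendel: 168,000; Aditi: 56,000; Halim: 56,000; Zelie: 56,000; Beatrix: 168,000; Gita: 168,000

The spouse counts as an additional share at the children's level, so there are 4 primary shares of 168,000. Wendel takes one such share (168,000).
The children's combined portion (504,000) is divided into 3 shares of 168,000: Beatrix and Gita each take 168,000; Romilly's 168,000 share passes to Romilly's issue.
Romilly's share (168,000) is divided into 3 shares of 56,000: Aditi, Halim, and Zelie each take 56,000.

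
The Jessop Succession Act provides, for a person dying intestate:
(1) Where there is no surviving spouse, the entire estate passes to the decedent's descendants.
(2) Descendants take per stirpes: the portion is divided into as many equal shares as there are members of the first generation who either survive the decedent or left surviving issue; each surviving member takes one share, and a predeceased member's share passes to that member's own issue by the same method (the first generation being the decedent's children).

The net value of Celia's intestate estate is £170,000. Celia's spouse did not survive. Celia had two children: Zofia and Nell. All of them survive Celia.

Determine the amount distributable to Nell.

The entire £170,000 passes to the descendants.
That amount (£170,000) is divided into 2 shares of £85,000: Zofia and Nell each take £85,000.

Nell receives £85,000.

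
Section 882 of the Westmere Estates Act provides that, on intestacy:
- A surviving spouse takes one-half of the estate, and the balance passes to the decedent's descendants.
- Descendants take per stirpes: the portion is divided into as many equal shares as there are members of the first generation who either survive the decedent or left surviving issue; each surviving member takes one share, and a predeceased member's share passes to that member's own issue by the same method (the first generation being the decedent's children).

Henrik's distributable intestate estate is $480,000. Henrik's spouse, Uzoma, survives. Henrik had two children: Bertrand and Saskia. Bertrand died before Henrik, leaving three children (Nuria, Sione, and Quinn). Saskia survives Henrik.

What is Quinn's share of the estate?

Quinn receives $40,000.

Uzoma takes one-half of $480,000 = $240,000. The remaining $240,000 passes to the descendants.
The descendants' portion ($240,000) is divided into 2 shares of $120,000: Saskia takes $120,000; Bertrand's $120,000 share passes to Bertrand's issue.
Bertrand's share ($120,000) is divided into 3 shares of $40,000: Nuria, Sione, and Quinn each take $40,000.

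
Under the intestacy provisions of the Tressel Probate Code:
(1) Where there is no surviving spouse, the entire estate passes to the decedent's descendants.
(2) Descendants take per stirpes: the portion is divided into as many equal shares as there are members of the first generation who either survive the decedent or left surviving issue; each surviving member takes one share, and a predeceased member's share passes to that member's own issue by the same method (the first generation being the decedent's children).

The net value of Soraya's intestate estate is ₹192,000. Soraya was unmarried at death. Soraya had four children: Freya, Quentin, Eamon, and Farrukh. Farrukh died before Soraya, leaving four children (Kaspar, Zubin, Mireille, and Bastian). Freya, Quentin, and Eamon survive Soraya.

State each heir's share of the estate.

Freya: ₹48,000; Quentin: ₹48,000; Eamon: ₹48,000; Kaspar: ₹12,000; Zubin: ₹12,000; Mireille: ₹12,000; Bastian: ₹12,000

The entire ₹192,000 passes to the descendants.
That amount (₹192,000) is divided into 4 shares of ₹48,000: Freya, Quentin, and Eamon each take ₹48,000; Farrukh's ₹48,000 share passes to Farrukh's issue.
Farrukh's share (₹48,000) is divided into 4 shares of ₹12,000: Kaspar, Zubin, Mireille, and Bastian each take ₹12,000.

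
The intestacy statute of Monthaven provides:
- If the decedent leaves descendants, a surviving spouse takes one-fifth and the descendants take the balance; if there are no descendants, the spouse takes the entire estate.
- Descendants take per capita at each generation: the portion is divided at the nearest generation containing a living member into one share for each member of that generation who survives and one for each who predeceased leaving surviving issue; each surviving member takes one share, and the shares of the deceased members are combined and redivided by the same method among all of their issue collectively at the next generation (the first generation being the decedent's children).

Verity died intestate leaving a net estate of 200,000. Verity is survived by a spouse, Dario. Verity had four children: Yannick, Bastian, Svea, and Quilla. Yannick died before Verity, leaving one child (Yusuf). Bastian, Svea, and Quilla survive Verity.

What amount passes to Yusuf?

Dario takes one-fifth of 200,000 = 40,000. The remaining 160,000 passes to the descendants.
The descendants' portion (160,000) is divided at the children's generation into 4 shares of 40,000. Bastian, Svea, and Quilla each take 40,000. The remaining share for the deceased Yannick (40,000) is carried to the next generation.
That pool (40,000) passes entirely to Yusuf, the sole taker at the grandchildren's generation.

Yusuf receives 40,000.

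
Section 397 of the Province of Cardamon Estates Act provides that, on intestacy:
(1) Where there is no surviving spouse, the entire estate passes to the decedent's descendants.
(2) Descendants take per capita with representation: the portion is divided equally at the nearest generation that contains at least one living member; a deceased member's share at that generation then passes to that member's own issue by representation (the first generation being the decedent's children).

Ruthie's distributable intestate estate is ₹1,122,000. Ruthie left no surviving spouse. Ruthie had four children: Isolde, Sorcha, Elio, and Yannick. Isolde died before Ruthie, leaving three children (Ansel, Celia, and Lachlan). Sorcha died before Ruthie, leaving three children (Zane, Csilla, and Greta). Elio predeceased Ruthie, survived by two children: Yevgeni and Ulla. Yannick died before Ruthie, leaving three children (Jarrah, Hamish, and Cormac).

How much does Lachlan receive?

The entire ₹1,122,000 passes to the descendants.
No child survives, so the initial division is made at the grandchildren's generation.
That amount (₹1,122,000) is divided into 11 shares of ₹102,000: Ansel, Celia, Lachlan, Zane, Csilla, Greta, Yevgeni, Ulla, Jarrah, Hamish, and Cormac each take ₹102,000.

Lachlan receives ₹102,000.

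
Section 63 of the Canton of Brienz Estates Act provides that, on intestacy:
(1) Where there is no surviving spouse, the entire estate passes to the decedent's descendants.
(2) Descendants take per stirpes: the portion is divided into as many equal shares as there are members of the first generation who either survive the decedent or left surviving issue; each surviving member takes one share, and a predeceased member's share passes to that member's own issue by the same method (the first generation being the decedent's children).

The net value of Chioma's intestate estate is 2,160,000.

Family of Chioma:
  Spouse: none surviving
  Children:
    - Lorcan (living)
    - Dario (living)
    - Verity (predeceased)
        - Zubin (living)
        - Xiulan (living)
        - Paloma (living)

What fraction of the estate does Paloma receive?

Paloma receives 1/9 of the estate.

The entire 2,160,000 passes to the descendants.
That amount (2,160,000) is divided into 3 shares of 720,000: Lorcan and Dario each take 720,000; Verity's 720,000 share passes to Verity's issue.
Verity's share (720,000) is divided into 3 shares of 240,000: Zubin, Xiulan, and Paloma each take 240,000.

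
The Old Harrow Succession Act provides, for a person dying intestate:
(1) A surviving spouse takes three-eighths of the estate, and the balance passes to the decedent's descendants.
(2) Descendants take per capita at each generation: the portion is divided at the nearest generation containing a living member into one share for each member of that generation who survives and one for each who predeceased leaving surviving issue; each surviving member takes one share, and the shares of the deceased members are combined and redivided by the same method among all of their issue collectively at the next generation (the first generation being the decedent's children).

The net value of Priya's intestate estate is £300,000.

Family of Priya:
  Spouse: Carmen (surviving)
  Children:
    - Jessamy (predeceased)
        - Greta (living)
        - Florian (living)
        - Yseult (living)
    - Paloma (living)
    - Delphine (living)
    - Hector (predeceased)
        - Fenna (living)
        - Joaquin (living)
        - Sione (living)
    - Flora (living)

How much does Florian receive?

Florian receives £12,500.

Carmen takes three-eighths of £300,000 = £112,500. The remaining £187,500 passes to the descendants.
The descendants' portion (£187,500) is divided at the children's generation into 5 shares of £37,500. Paloma, Delphine, and Flora each take £37,500. The 2 shares of the deceased (Jessamy and Hector) are combined into a pool of £75,000.
That pool (£75,000) is divided at the grandchildren's generation equally among Greta, Florian, Yseult, Fenna, Joaquin, and Sione: £12,500 each.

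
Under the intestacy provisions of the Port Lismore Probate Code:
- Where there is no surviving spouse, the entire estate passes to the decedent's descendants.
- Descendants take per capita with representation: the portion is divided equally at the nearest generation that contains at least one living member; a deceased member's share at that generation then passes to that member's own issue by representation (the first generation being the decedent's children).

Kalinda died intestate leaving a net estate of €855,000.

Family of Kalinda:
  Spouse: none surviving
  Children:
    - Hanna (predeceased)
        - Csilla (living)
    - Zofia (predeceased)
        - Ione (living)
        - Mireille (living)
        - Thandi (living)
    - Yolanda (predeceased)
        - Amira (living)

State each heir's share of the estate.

The entire €855,000 passes to the descendants.
No child survives, so the initial division is made at the grandchildren's generation.
That amount (€855,000) is divided into 5 shares of €171,000: Csilla, Ione, Mireille, Thandi, and Amira each take €171,000.

Csilla: €171,000; Ione: €171,000; Mireille: €171,000; Thandi: €171,000; Amira: €171,000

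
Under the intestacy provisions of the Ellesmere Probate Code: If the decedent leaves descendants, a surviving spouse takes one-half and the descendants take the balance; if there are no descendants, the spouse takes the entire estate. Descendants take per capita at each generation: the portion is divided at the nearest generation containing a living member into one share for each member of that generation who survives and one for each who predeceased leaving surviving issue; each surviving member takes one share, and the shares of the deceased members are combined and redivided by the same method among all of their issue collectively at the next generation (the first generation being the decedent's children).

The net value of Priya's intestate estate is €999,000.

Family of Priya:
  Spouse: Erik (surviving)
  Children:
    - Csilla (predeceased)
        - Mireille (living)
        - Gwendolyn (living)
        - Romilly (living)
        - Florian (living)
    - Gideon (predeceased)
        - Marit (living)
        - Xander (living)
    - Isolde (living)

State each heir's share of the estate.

Erik takes one-half of €999,000 = €499,500. The remaining €499,500 passes to the descendants.
The descendants' portion (€499,500) is divided at the children's generation into 3 shares of €166,500. Isolde takes €166,500. The 2 shares of the deceased (Csilla and Gideon) are combined into a pool of €333,000.
That pool (€333,000) is divided at the grandchildren's generation equally among Mireille, Gwendolyn, Romilly, Florian, Marit, and Xander: €55,500 each.

Erik: €499,500; Mireille: €55,500; Gwendolyn: €55,500; Romilly: €55,500; Florian: €55,500; Marit: €55,500; Xander: €55,500; Isolde: €166,500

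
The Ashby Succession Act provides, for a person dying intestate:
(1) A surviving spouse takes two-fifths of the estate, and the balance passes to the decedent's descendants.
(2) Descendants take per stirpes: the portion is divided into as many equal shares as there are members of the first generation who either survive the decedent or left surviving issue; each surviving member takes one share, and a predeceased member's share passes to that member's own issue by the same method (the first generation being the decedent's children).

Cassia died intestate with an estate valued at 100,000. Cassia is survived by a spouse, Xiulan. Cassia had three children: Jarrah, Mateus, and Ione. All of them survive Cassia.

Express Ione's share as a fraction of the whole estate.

Ione receives 1/5 of the estate.

Xiulan takes two-fifths of 100,000 = 40,000. The remaining 60,000 passes to the descendants.
The descendants' portion (60,000) is divided into 3 shares of 20,000: Jarrah, Mateus, and Ione each take 20,000.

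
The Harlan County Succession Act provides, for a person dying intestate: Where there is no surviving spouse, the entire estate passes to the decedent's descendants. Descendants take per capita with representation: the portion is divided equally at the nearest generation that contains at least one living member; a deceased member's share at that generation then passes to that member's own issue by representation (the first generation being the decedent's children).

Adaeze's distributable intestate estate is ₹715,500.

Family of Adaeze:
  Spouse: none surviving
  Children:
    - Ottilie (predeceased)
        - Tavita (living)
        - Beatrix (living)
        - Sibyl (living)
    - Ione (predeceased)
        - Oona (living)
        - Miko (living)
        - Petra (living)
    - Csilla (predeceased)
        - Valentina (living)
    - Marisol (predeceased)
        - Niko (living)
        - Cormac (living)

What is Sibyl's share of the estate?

The entire ₹715,500 passes to the descendants.
No child survives, so the initial division is made at the grandchildren's generation.
That amount (₹715,500) is divided into 9 shares of ₹79,500: Tavita, Beatrix, Sibyl, Oona, Miko, Petra, Valentina, Niko, and Cormac each take ₹79,500.

Sibyl receives ₹79,500.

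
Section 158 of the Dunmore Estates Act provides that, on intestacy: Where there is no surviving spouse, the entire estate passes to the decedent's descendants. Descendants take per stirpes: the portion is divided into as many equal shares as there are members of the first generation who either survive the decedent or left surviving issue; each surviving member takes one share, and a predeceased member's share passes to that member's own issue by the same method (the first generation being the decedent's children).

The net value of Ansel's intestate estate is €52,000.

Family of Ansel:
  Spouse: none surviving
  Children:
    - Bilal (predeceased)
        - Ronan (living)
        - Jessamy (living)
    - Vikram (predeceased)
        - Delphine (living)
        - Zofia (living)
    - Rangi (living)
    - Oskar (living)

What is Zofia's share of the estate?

Zofia receives €6,500.

The entire €52,000 passes to the descendants.
That amount (€52,000) is divided into 4 shares of €13,000: Rangi and Oskar each take €13,000; Bilal's €13,000 share passes to Bilal's issue; Vikram's €13,000 share passes to Vikram's issue.
Bilal's share (€13,000) is divided into 2 shares of €6,500: Ronan and Jessamy each take €6,500.
Vikram's share (€13,000) is divided into 2 shares of €6,500: Delphine and Zofia each take €6,500.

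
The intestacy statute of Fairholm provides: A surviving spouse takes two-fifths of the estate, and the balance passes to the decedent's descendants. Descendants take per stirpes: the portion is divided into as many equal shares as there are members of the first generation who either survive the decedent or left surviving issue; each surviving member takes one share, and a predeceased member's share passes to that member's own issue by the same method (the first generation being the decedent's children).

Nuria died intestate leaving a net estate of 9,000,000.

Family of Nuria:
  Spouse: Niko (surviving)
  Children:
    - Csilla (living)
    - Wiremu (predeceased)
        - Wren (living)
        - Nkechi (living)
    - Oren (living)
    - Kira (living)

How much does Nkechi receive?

Niko takes two-fifths of 9,000,000 = 3,600,000. The remaining 5,400,000 passes to the descendants.
The descendants' portion (5,400,000) is divided into 4 shares of 1,350,000: Csilla, Oren, and Kira each take 1,350,000; Wiremu's 1,350,000 share passes to Wiremu's issue.
Wiremu's share (1,350,000) is divided into 2 shares of 675,000: Wren and Nkechi each take 675,000.

Nkechi receives 675,000.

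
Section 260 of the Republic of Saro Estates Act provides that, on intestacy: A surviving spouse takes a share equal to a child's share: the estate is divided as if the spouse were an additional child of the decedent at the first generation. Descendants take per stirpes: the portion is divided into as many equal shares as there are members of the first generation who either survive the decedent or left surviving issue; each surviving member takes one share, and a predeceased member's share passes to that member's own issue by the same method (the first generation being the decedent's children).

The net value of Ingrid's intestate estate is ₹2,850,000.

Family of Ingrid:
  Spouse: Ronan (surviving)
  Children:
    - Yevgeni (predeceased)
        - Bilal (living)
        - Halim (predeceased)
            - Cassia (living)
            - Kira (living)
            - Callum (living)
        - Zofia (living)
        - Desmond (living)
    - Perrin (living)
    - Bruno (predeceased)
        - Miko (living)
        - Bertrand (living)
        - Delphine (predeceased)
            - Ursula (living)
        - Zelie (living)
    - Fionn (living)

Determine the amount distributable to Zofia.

Zofia receives ₹142,500.

The spouse counts as an additional share at the children's level, so there are 5 primary shares of ₹570,000. Ronan takes one such share (₹570,000).
The children's combined portion (₹2,280,000) is divided into 4 shares of ₹570,000: Perrin and Fionn each take ₹570,000; Yevgeni's ₹570,000 share passes to Yevgeni's issue; Bruno's ₹570,000 share passes to Bruno's issue.
Yevgeni's share (₹570,000) is divided into 4 shares of ₹142,500: Bilal, Zofia, and Desmond each take ₹142,500; Halim's ₹142,500 share passes to Halim's issue.
Halim's share (₹142,500) is divided into 3 shares of ₹47,500: Cassia, Kira, and Callum each take ₹47,500.
Bruno's share (₹570,000) is divided into 4 shares of ₹142,500: Miko, Bertrand, and Zelie each take ₹142,500; Delphine's ₹142,500 share passes to Delphine's issue.
Delphine's share (₹142,500) passes entirely to Ursula.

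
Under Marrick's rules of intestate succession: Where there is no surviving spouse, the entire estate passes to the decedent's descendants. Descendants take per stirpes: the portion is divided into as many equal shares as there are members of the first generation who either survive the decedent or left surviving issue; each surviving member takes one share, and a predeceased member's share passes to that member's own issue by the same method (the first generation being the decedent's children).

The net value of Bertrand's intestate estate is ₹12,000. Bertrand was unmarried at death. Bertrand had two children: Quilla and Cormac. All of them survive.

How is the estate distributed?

The entire ₹12,000 passes to the descendants.
That amount (₹12,000) is divided into 2 shares of ₹6,000: Quilla and Cormac each take ₹6,000.

Quilla: ₹6,000; Cormac: ₹6,000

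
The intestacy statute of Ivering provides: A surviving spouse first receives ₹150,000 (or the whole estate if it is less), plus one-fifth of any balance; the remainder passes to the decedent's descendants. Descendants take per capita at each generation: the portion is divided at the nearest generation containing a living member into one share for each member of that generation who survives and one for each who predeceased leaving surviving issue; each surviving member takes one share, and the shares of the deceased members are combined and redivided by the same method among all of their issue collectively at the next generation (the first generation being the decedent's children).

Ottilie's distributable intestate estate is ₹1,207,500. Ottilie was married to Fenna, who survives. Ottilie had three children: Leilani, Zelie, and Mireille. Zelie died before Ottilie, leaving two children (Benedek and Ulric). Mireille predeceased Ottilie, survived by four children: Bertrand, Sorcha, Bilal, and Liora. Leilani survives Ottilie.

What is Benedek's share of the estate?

Benedek receives ₹94,000.

Fenna first takes ₹150,000, leaving a balance of ₹1,057,500. Fenna then takes one-fifth of the balance (₹211,500), for a total of ₹361,500. The remaining ₹846,000 passes to the descendants.
The descendants' portion (₹846,000) is divided at the children's generation into 3 shares of ₹282,000. Leilani takes ₹282,000. The 2 shares of the deceased (Zelie and Mireille) are combined into a pool of ₹564,000.
That pool (₹564,000) is divided at the grandchildren's generation equally among Benedek, Ulric, Bertrand, Sorcha, Bilal, and Liora: ₹94,000 each.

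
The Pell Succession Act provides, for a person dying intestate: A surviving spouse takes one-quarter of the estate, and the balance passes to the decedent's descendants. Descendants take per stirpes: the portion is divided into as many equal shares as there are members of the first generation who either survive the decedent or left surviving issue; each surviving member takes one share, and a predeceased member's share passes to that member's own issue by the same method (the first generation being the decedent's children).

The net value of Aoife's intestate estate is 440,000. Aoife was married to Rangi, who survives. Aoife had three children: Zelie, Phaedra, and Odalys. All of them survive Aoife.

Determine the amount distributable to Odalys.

Rangi takes one-quarter of 440,000 = 110,000. The remaining 330,000 passes to the descendants.
The descendants' portion (330,000) is divided into 3 shares of 110,000: Zelie, Phaedra, and Odalys each take 110,000.

Odalys receives 110,000.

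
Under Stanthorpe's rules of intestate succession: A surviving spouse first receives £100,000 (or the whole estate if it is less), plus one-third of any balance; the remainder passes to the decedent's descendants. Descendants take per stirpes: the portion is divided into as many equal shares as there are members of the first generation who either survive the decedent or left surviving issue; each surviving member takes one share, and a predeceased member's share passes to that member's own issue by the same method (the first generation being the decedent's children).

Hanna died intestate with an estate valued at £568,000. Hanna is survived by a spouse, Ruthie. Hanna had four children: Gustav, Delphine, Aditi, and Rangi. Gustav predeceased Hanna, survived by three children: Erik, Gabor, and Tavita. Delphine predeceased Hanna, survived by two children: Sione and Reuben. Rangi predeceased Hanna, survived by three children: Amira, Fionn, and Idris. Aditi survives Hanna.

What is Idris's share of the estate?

Idris receives £26,000.

Ruthie first takes £100,000, leaving a balance of £468,000. Ruthie then takes one-third of the balance (£156,000), for a total of £256,000. The remaining £312,000 passes to the descendants.
The descendants' portion (£312,000) is divided into 4 shares of £78,000: Aditi takes £78,000; Gustav's £78,000 share passes to Gustav's issue; Delphine's £78,000 share passes to Delphine's issue; Rangi's £78,000 share passes to Rangi's issue.
Gustav's share (£78,000) is divided into 3 shares of £26,000: Erik, Gabor, and Tavita each take £26,000.
Delphine's share (£78,000) is divided into 2 shares of £39,000: Sione and Reuben each take £39,000.
Rangi's share (£78,000) is divided into 3 shares of £26,000: Amira, Fionn, and Idris each take £26,000.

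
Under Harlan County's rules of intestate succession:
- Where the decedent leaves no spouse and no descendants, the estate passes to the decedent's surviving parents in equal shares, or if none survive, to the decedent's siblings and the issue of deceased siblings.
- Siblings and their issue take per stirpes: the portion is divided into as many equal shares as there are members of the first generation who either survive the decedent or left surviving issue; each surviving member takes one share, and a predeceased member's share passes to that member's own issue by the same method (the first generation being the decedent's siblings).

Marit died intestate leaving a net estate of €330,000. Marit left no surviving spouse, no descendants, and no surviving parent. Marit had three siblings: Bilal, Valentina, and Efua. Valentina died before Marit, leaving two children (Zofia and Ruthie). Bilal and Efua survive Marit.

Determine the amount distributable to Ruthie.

Ruthie receives €55,000.

The entire €330,000 passes to the siblings and their issue.
That amount (€330,000) is divided into 3 shares of €110,000: Bilal and Efua each take €110,000; Valentina's €110,000 share passes to Valentina's issue.
Valentina's share (€110,000) is divided into 2 shares of €55,000: Zofia and Ruthie each take €55,000.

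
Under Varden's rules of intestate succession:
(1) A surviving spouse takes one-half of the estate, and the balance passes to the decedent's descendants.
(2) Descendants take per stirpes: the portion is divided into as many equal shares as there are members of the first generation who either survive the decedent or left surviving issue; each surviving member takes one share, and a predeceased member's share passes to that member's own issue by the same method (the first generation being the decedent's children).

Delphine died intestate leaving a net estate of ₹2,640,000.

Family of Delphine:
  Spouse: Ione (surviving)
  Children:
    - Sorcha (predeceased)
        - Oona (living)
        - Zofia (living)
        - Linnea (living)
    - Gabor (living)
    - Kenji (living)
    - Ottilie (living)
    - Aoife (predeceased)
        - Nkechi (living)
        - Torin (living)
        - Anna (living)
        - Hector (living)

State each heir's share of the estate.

Ione: ₹1,320,000; Oona: ₹88,000; Zofia: ₹88,000; Linnea: ₹88,000; Gabor: ₹264,000; Kenji: ₹264,000; Ottilie: ₹264,000; Nkechi: ₹66,000; Torin: ₹66,000; Anna: ₹66,000; Hector: ₹66,000

Ione takes one-half of ₹2,640,000 = ₹1,320,000. The remaining ₹1,320,000 passes to the descendants.
The descendants' portion (₹1,320,000) is divided into 5 shares of ₹264,000: Gabor, Kenji, and Ottilie each take ₹264,000; Sorcha's ₹264,000 share passes to Sorcha's issue; Aoife's ₹264,000 share passes to Aoife's issue.
Sorcha's share (₹264,000) is divided into 3 shares of ₹88,000: Oona, Zofia, and Linnea each take ₹88,000.
Aoife's share (₹264,000) is divided into 4 shares of ₹66,000: Nkechi, Torin, Anna, and Hector each take ₹66,000.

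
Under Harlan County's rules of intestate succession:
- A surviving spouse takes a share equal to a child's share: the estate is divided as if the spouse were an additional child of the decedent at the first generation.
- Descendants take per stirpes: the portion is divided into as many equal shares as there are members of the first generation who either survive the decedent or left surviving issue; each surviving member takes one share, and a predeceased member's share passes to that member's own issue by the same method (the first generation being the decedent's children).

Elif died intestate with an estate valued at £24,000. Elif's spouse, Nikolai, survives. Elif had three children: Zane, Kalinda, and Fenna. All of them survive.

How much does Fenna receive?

Fenna receives £6,000.

The spouse counts as an additional share at the children's level, so there are 4 primary shares of £6,000. Nikolai takes one such share (£6,000).
The children's combined portion (£18,000) is divided into 3 shares of £6,000: Zane, Kalinda, and Fenna each take £6,000.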